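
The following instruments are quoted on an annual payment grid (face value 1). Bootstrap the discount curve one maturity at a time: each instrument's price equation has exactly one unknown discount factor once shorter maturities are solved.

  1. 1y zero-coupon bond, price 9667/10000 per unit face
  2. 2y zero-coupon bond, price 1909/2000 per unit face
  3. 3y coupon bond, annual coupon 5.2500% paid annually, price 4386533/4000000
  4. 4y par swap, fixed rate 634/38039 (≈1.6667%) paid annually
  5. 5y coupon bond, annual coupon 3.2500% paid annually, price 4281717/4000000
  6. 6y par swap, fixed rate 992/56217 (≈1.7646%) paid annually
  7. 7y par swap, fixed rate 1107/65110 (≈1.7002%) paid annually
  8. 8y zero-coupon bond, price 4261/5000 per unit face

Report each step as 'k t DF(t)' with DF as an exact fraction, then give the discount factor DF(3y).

step 1 [1y] zero: DF = P = 9667/10000 ≈ 0.966700
step 2 [2y] zero: DF = P = 1909/2000 ≈ 0.954500
step 3 [3y] bond c/1=21/400: DF=(4386533/4000000 − 21/400·(0.966700+0.954500))/(1+21/400) = 9461/10000 ≈ 0.946100
step 4 [4y] swap r/1=634/38039: DF=(1 − 634/38039·(0.966700+0.954500+0.946100))/(1+634/38039) = 4683/5000 ≈ 0.936600
step 5 [5y] bond c/1=13/400: DF=(4281717/4000000 − 13/400·(0.966700+0.954500+0.946100+0.936600))/(1+13/400) = 917/1000 ≈ 0.917000
step 6 [6y] swap r/1=992/56217: DF=(1 − 992/56217·(0.966700+0.954500+0.946100+0.936600+0.917000))/(1+992/56217) = 563/625 ≈ 0.900800
step 7 [7y] swap r/1=1107/65110: DF=(1 − 1107/65110·(0.966700+0.954500+0.946100+0.936600+0.917000+0.900800))/(1+1107/65110) = 8893/10000 ≈ 0.889300
step 8 [8y] zero: DF = P = 4261/5000 ≈ 0.852200

1 1 9667/10000
2 2 1909/2000
3 3 9461/10000
4 4 4683/5000
5 5 917/1000
6 6 563/625
7 7 8893/10000
8 8 4261/5000
DF(3y) = 9461/10000 ≈ 0.946100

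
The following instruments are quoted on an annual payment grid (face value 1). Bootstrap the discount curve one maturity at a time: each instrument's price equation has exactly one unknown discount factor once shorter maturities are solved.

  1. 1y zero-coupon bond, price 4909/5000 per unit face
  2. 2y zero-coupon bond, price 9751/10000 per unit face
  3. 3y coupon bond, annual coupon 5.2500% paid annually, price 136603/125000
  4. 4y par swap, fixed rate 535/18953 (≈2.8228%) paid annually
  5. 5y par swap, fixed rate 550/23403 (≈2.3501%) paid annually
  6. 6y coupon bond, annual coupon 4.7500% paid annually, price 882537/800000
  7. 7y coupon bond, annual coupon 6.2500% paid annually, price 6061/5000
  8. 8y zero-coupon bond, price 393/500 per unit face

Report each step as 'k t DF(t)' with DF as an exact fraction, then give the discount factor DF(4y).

1 1 4909/5000
2 2 9751/10000
3 3 9407/10000
4 4 893/1000
5 5 89/100
6 6 8409/10000
7 7 8161/10000
8 8 393/500
DF(4y) = 893/1000 ≈ 0.893000

step 1 [1y] zero: DF = P = 4909/5000 ≈ 0.981800
step 2 [2y] zero: DF = P = 9751/10000 ≈ 0.975100
step 3 [3y] bond c/1=21/400: DF=(136603/125000 − 21/400·(0.981800+0.975100))/(1+21/400) = 9407/10000 ≈ 0.940700
step 4 [4y] swap r/1=535/18953: DF=(1 − 535/18953·(0.981800+0.975100+0.940700))/(1+535/18953) = 893/1000 ≈ 0.893000
step 5 [5y] swap r/1=550/23403: DF=(1 − 550/23403·(0.981800+0.975100+0.940700+0.893000))/(1+550/23403) = 89/100 ≈ 0.890000
step 6 [6y] bond c/1=19/400: DF=(882537/800000 − 19/400·(0.981800+0.975100+0.940700+0.893000+0.890000))/(1+19/400) = 8409/10000 ≈ 0.840900
step 7 [7y] bond c/1=1/16: DF=(6061/5000 − 1/16·(0.981800+0.975100+0.940700+0.893000+0.890000+0.840900))/(1+1/16) = 8161/10000 ≈ 0.816100
step 8 [8y] zero: DF = P = 393/500 ≈ 0.786000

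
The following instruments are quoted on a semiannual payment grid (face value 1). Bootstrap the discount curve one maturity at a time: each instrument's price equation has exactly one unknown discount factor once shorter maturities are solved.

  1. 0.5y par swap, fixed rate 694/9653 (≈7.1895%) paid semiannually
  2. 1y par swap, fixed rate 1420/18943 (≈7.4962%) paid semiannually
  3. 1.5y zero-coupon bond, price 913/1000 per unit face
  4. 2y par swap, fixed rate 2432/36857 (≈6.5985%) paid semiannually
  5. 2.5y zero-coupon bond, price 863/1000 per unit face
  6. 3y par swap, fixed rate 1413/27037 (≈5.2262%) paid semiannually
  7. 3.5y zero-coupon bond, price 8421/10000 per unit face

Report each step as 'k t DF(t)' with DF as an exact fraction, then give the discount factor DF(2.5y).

1 1/2 9653/10000
2 1 929/1000
3 3/2 913/1000
4 2 549/625
5 5/2 863/1000
6 3 8587/10000
7 7/2 8421/10000
DF(2.5y) = 863/1000 ≈ 0.863000

step 1 [0.5y] swap r/2=347/9653: DF=(1 − 347/9653·(0))/(1+347/9653) = 9653/10000 ≈ 0.965300
step 2 [1y] swap r/2=710/18943: DF=(1 − 710/18943·(0.965300))/(1+710/18943) = 929/1000 ≈ 0.929000
step 3 [1.5y] zero: DF = P = 913/1000 ≈ 0.913000
step 4 [2y] swap r/2=1216/36857: DF=(1 − 1216/36857·(0.965300+0.929000+0.913000))/(1+1216/36857) = 549/625 ≈ 0.878400
step 5 [2.5y] zero: DF = P = 863/1000 ≈ 0.863000
step 6 [3y] swap r/2=1413/54074: DF=(1 − 1413/54074·(0.965300+0.929000+0.913000+0.878400+0.863000))/(1+1413/54074) = 8587/10000 ≈ 0.858700
step 7 [3.5y] zero: DF = P = 8421/10000 ≈ 0.842100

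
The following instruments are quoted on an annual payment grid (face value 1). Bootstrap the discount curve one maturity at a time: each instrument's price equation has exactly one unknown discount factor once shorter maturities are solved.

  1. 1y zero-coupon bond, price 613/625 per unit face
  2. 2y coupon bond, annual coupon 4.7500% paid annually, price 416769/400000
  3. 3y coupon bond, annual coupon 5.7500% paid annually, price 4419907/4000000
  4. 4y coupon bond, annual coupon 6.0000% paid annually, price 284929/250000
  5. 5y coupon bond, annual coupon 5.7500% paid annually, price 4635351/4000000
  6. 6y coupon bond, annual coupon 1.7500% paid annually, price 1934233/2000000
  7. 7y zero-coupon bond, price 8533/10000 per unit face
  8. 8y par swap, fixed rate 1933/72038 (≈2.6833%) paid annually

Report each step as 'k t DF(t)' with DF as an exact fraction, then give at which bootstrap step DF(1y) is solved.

step 1 [1y] zero: DF = P = 613/625 ≈ 0.980800
step 2 [2y] bond c/1=19/400: DF=(416769/400000 − 19/400·(0.980800))/(1+19/400) = 4751/5000 ≈ 0.950200
step 3 [3y] bond c/1=23/400: DF=(4419907/4000000 − 23/400·(0.980800+0.950200))/(1+23/400) = 9399/10000 ≈ 0.939900
step 4 [4y] bond c/1=3/50: DF=(284929/250000 − 3/50·(0.980800+0.950200+0.939900))/(1+3/50) = 9127/10000 ≈ 0.912700
step 5 [5y] bond c/1=23/400: DF=(4635351/4000000 − 23/400·(0.980800+0.950200+0.939900+0.912700))/(1+23/400) = 8901/10000 ≈ 0.890100
step 6 [6y] bond c/1=7/400: DF=(1934233/2000000 − 7/400·(0.980800+0.950200+0.939900+0.912700+0.890100))/(1+7/400) = 8701/10000 ≈ 0.870100
step 7 [7y] zero: DF = P = 8533/10000 ≈ 0.853300
step 8 [8y] swap r/1=1933/72038: DF=(1 − 1933/72038·(0.980800+0.950200+0.939900+0.912700+0.890100+0.870100+0.853300))/(1+1933/72038) = 8067/10000 ≈ 0.806700

1 1 613/625
2 2 4751/5000
3 3 9399/10000
4 4 9127/10000
5 5 8901/10000
6 6 8701/10000
7 7 8533/10000
8 8 8067/10000
DF(1y) is solved at step 1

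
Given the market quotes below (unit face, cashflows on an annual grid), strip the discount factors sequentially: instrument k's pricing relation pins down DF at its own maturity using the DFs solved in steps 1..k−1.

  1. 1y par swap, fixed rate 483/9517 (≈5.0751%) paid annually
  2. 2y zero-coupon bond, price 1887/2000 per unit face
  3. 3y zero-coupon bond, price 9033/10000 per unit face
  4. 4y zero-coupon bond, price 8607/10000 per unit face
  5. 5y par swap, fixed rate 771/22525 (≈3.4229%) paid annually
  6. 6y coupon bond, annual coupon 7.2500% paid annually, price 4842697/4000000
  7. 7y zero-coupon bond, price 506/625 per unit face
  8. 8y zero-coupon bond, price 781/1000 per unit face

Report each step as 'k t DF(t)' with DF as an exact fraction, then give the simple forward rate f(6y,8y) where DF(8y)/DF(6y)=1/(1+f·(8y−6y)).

step 1 [1y] swap r/1=483/9517: DF=(1 − 483/9517·(0))/(1+483/9517) = 9517/10000 ≈ 0.951700
step 2 [2y] zero: DF = P = 1887/2000 ≈ 0.943500
step 3 [3y] zero: DF = P = 9033/10000 ≈ 0.903300
step 4 [4y] zero: DF = P = 8607/10000 ≈ 0.860700
step 5 [5y] swap r/1=771/22525: DF=(1 − 771/22525·(0.951700+0.943500+0.903300+0.860700))/(1+771/22525) = 4229/5000 ≈ 0.845800
step 6 [6y] bond c/1=29/400: DF=(4842697/4000000 − 29/400·(0.951700+0.943500+0.903300+0.860700+0.845800))/(1+29/400) = 8243/10000 ≈ 0.824300
step 7 [7y] zero: DF = P = 506/625 ≈ 0.809600
step 8 [8y] zero: DF = P = 781/1000 ≈ 0.781000

1 1 9517/10000
2 2 1887/2000
3 3 9033/10000
4 4 8607/10000
5 5 4229/5000
6 6 8243/10000
7 7 506/625
8 8 781/1000
f(6y,8y) = ((8243/10000)/(781/1000) − 1)/(2) = 433/15620 ≈ 2.7721%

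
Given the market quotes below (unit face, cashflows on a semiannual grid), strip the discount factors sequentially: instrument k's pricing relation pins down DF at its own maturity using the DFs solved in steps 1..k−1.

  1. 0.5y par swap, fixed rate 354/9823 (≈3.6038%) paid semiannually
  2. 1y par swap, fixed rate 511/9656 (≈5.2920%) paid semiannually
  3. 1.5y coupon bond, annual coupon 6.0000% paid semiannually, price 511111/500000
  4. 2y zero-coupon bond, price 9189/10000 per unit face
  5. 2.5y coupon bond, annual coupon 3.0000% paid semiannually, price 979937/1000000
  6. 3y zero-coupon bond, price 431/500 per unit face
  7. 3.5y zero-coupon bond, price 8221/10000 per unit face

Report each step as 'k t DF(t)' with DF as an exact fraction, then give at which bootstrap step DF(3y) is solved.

step 1 [0.5y] swap r/2=177/9823: DF=(1 − 177/9823·(0))/(1+177/9823) = 9823/10000 ≈ 0.982300
step 2 [1y] swap r/2=511/19312: DF=(1 − 511/19312·(0.982300))/(1+511/19312) = 9489/10000 ≈ 0.948900
step 3 [1.5y] bond c/2=3/100: DF=(511111/500000 − 3/100·(0.982300+0.948900))/(1+3/100) = 4681/5000 ≈ 0.936200
step 4 [2y] zero: DF = P = 9189/10000 ≈ 0.918900
step 5 [2.5y] bond c/2=3/200: DF=(979937/1000000 − 3/200·(0.982300+0.948900+0.936200+0.918900))/(1+3/200) = 1819/2000 ≈ 0.909500
step 6 [3y] zero: DF = P = 431/500 ≈ 0.862000
step 7 [3.5y] zero: DF = P = 8221/10000 ≈ 0.822100

1 1/2 9823/10000
2 1 9489/10000
3 3/2 4681/5000
4 2 9189/10000
5 5/2 1819/2000
6 3 431/500
7 7/2 8221/10000
DF(3y) is solved at step 6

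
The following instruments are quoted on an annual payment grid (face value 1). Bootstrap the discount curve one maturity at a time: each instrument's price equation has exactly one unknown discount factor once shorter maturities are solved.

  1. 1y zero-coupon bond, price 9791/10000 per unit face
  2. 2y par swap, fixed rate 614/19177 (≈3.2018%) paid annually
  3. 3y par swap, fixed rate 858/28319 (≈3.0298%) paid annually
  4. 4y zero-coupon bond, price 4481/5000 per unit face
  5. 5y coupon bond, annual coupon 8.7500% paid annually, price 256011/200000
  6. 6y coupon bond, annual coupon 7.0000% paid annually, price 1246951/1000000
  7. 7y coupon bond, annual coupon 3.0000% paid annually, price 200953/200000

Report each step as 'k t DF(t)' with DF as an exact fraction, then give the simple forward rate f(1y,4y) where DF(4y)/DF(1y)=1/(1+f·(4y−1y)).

1 1 9791/10000
2 2 4693/5000
3 3 4571/5000
4 4 4481/5000
5 5 8771/10000
6 6 8641/10000
7 7 4081/5000
f(1y,4y) = ((9791/10000)/(4481/5000) − 1)/(3) = 829/26886 ≈ 3.0834%

step 1 [1y] zero: DF = P = 9791/10000 ≈ 0.979100
step 2 [2y] swap r/1=614/19177: DF=(1 − 614/19177·(0.979100))/(1+614/19177) = 4693/5000 ≈ 0.938600
step 3 [3y] swap r/1=858/28319: DF=(1 − 858/28319·(0.979100+0.938600))/(1+858/28319) = 4571/5000 ≈ 0.914200
step 4 [4y] zero: DF = P = 4481/5000 ≈ 0.896200
step 5 [5y] bond c/1=7/80: DF=(256011/200000 − 7/80·(0.979100+0.938600+0.914200+0.896200))/(1+7/80) = 8771/10000 ≈ 0.877100
step 6 [6y] bond c/1=7/100: DF=(1246951/1000000 − 7/100·(0.979100+0.938600+0.914200+0.896200+0.877100))/(1+7/100) = 8641/10000 ≈ 0.864100
step 7 [7y] bond c/1=3/100: DF=(200953/200000 − 3/100·(0.979100+0.938600+0.914200+0.896200+0.877100+0.864100))/(1+3/100) = 4081/5000 ≈ 0.816200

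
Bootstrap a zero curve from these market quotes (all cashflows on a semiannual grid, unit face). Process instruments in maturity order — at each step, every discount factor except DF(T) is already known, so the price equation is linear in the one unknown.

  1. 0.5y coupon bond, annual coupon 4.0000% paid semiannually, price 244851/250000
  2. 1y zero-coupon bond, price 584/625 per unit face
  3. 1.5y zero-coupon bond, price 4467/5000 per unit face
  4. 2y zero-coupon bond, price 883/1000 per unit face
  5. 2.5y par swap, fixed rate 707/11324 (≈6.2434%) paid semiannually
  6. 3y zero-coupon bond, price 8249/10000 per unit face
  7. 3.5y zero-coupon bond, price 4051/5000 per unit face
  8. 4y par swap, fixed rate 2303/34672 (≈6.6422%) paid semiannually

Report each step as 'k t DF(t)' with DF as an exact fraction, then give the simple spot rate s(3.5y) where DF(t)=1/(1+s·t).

1 1/2 4801/5000
2 1 584/625
3 3/2 4467/5000
4 2 883/1000
5 5/2 4293/5000
6 3 8249/10000
7 7/2 4051/5000
8 4 7697/10000
s(3.5y) = (1/(4051/5000) − 1)/(7/2) = 1898/28357 ≈ 6.6932%

step 1 [0.5y] bond c/2=1/50: DF=(244851/250000 − 1/50·(0))/(1+1/50) = 4801/5000 ≈ 0.960200
step 2 [1y] zero: DF = P = 584/625 ≈ 0.934400
step 3 [1.5y] zero: DF = P = 4467/5000 ≈ 0.893400
step 4 [2y] zero: DF = P = 883/1000 ≈ 0.883000
step 5 [2.5y] swap r/2=707/22648: DF=(1 − 707/22648·(0.960200+0.934400+0.893400+0.883000))/(1+707/22648) = 4293/5000 ≈ 0.858600
step 6 [3y] zero: DF = P = 8249/10000 ≈ 0.824900
step 7 [3.5y] zero: DF = P = 4051/5000 ≈ 0.810200
step 8 [4y] swap r/2=2303/69344: DF=(1 − 2303/69344·(0.960200+0.934400+0.893400+0.883000+0.858600+0.824900+0.810200))/(1+2303/69344) = 7697/10000 ≈ 0.769700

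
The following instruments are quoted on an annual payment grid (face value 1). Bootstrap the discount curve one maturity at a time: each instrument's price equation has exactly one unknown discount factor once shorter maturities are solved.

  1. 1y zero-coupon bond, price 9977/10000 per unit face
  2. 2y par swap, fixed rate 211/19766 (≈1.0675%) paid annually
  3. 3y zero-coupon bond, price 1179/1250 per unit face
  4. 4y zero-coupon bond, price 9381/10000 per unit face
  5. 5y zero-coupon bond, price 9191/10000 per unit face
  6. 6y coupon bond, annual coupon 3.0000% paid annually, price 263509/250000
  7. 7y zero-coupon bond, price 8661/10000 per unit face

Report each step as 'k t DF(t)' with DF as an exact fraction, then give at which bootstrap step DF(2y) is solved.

1 1 9977/10000
2 2 9789/10000
3 3 1179/1250
4 4 9381/10000
5 5 9191/10000
6 6 4421/5000
7 7 8661/10000
DF(2y) is solved at step 2

step 1 [1y] zero: DF = P = 9977/10000 ≈ 0.997700
step 2 [2y] swap r/1=211/19766: DF=(1 − 211/19766·(0.997700))/(1+211/19766) = 9789/10000 ≈ 0.978900
step 3 [3y] zero: DF = P = 1179/1250 ≈ 0.943200
step 4 [4y] zero: DF = P = 9381/10000 ≈ 0.938100
step 5 [5y] zero: DF = P = 9191/10000 ≈ 0.919100
step 6 [6y] bond c/1=3/100: DF=(263509/250000 − 3/100·(0.997700+0.978900+0.943200+0.938100+0.919100))/(1+3/100) = 4421/5000 ≈ 0.884200
step 7 [7y] zero: DF = P = 8661/10000 ≈ 0.866100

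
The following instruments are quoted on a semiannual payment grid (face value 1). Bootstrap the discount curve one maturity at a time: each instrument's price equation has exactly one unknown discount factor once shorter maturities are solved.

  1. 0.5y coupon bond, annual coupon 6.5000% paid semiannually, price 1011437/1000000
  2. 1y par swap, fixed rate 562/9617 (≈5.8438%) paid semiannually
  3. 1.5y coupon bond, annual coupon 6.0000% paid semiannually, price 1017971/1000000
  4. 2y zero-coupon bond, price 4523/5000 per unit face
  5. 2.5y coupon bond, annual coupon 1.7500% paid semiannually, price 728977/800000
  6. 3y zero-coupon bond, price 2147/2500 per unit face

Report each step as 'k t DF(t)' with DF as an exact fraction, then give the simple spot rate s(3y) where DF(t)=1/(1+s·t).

step 1 [0.5y] bond c/2=13/400: DF=(1011437/1000000 − 13/400·(0))/(1+13/400) = 2449/2500 ≈ 0.979600
step 2 [1y] swap r/2=281/9617: DF=(1 − 281/9617·(0.979600))/(1+281/9617) = 4719/5000 ≈ 0.943800
step 3 [1.5y] bond c/2=3/100: DF=(1017971/1000000 − 3/100·(0.979600+0.943800))/(1+3/100) = 9323/10000 ≈ 0.932300
step 4 [2y] zero: DF = P = 4523/5000 ≈ 0.904600
step 5 [2.5y] bond c/2=7/800: DF=(728977/800000 − 7/800·(0.979600+0.943800+0.932300+0.904600))/(1+7/800) = 8707/10000 ≈ 0.870700
step 6 [3y] zero: DF = P = 2147/2500 ≈ 0.858800

1 1/2 2449/2500
2 1 4719/5000
3 3/2 9323/10000
4 2 4523/5000
5 5/2 8707/10000
6 3 2147/2500
s(3y) = (1/(2147/2500) − 1)/(3) = 353/6441 ≈ 5.4805%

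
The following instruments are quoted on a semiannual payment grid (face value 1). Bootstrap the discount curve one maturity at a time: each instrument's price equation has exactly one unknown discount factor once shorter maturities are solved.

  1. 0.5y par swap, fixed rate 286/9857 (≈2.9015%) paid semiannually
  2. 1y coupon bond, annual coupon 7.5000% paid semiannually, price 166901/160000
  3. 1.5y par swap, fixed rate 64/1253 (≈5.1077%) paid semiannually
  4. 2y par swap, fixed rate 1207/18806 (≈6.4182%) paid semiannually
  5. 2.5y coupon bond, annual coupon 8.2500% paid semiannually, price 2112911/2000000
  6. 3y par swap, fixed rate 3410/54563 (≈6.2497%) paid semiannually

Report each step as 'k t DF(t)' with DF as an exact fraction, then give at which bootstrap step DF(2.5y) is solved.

step 1 [0.5y] swap r/2=143/9857: DF=(1 − 143/9857·(0))/(1+143/9857) = 9857/10000 ≈ 0.985700
step 2 [1y] bond c/2=3/80: DF=(166901/160000 − 3/80·(0.985700))/(1+3/80) = 4849/5000 ≈ 0.969800
step 3 [1.5y] swap r/2=32/1253: DF=(1 − 32/1253·(0.985700+0.969800))/(1+32/1253) = 579/625 ≈ 0.926400
step 4 [2y] swap r/2=1207/37612: DF=(1 − 1207/37612·(0.985700+0.969800+0.926400))/(1+1207/37612) = 8793/10000 ≈ 0.879300
step 5 [2.5y] bond c/2=33/800: DF=(2112911/2000000 − 33/800·(0.985700+0.969800+0.926400+0.879300))/(1+33/800) = 541/625 ≈ 0.865600
step 6 [3y] swap r/2=1705/54563: DF=(1 − 1705/54563·(0.985700+0.969800+0.926400+0.879300+0.865600))/(1+1705/54563) = 1659/2000 ≈ 0.829500

1 1/2 9857/10000
2 1 4849/5000
3 3/2 579/625
4 2 8793/10000
5 5/2 541/625
6 3 1659/2000
DF(2.5y) is solved at step 5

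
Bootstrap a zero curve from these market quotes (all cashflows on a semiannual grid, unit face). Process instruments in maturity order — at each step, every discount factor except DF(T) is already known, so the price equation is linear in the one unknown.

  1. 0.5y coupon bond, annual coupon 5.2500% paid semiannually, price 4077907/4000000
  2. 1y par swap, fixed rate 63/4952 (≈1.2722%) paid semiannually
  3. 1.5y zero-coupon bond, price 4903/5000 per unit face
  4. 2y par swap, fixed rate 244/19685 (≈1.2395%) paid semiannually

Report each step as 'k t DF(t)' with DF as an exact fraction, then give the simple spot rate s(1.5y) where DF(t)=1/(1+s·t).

1 1/2 4967/5000
2 1 4937/5000
3 3/2 4903/5000
4 2 2439/2500
s(1.5y) = (1/(4903/5000) − 1)/(3/2) = 194/14709 ≈ 1.3189%

step 1 [0.5y] bond c/2=21/800: DF=(4077907/4000000 − 21/800·(0))/(1+21/800) = 4967/5000 ≈ 0.993400
step 2 [1y] swap r/2=63/9904: DF=(1 − 63/9904·(0.993400))/(1+63/9904) = 4937/5000 ≈ 0.987400
step 3 [1.5y] zero: DF = P = 4903/5000 ≈ 0.980600
step 4 [2y] swap r/2=122/19685: DF=(1 − 122/19685·(0.993400+0.987400+0.980600))/(1+122/19685) = 2439/2500 ≈ 0.975600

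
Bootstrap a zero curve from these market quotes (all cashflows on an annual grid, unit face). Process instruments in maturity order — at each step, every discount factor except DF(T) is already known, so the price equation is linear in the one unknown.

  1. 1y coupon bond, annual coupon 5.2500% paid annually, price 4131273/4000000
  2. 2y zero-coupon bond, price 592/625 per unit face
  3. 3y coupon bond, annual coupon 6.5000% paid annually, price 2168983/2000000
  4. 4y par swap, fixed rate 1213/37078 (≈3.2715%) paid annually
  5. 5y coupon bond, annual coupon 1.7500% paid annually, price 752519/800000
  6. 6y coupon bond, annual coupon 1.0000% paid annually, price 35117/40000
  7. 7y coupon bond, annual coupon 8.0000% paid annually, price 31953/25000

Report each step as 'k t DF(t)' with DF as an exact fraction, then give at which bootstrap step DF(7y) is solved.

step 1 [1y] bond c/1=21/400: DF=(4131273/4000000 − 21/400·(0))/(1+21/400) = 9813/10000 ≈ 0.981300
step 2 [2y] zero: DF = P = 592/625 ≈ 0.947200
step 3 [3y] bond c/1=13/200: DF=(2168983/2000000 − 13/200·(0.981300+0.947200))/(1+13/200) = 4503/5000 ≈ 0.900600
step 4 [4y] swap r/1=1213/37078: DF=(1 − 1213/37078·(0.981300+0.947200+0.900600))/(1+1213/37078) = 8787/10000 ≈ 0.878700
step 5 [5y] bond c/1=7/400: DF=(752519/800000 − 7/400·(0.981300+0.947200+0.900600+0.878700))/(1+7/400) = 8607/10000 ≈ 0.860700
step 6 [6y] bond c/1=1/100: DF=(35117/40000 − 1/100·(0.981300+0.947200+0.900600+0.878700+0.860700))/(1+1/100) = 103/125 ≈ 0.824000
step 7 [7y] bond c/1=2/25: DF=(31953/25000 − 2/25·(0.981300+0.947200+0.900600+0.878700+0.860700+0.824000))/(1+2/25) = 98/125 ≈ 0.784000

1 1 9813/10000
2 2 592/625
3 3 4503/5000
4 4 8787/10000
5 5 8607/10000
6 6 103/125
7 7 98/125
DF(7y) is solved at step 7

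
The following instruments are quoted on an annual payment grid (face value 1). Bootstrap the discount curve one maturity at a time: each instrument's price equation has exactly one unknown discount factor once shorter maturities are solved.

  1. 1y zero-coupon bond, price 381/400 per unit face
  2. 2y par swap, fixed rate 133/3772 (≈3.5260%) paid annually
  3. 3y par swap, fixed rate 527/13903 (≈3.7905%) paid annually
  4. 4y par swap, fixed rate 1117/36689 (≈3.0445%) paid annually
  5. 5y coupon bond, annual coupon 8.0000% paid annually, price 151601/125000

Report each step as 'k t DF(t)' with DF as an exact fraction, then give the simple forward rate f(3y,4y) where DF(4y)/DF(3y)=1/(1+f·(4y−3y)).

step 1 [1y] zero: DF = P = 381/400 ≈ 0.952500
step 2 [2y] swap r/1=133/3772: DF=(1 − 133/3772·(0.952500))/(1+133/3772) = 1867/2000 ≈ 0.933500
step 3 [3y] swap r/1=527/13903: DF=(1 − 527/13903·(0.952500+0.933500))/(1+527/13903) = 4473/5000 ≈ 0.894600
step 4 [4y] swap r/1=1117/36689: DF=(1 − 1117/36689·(0.952500+0.933500+0.894600))/(1+1117/36689) = 8883/10000 ≈ 0.888300
step 5 [5y] bond c/1=2/25: DF=(151601/125000 − 2/25·(0.952500+0.933500+0.894600+0.888300))/(1+2/25) = 532/625 ≈ 0.851200

1 1 381/400
2 2 1867/2000
3 3 4473/5000
4 4 8883/10000
5 5 532/625
f(3y,4y) = ((4473/5000)/(8883/10000) − 1)/(1) = 1/141 ≈ 0.7092%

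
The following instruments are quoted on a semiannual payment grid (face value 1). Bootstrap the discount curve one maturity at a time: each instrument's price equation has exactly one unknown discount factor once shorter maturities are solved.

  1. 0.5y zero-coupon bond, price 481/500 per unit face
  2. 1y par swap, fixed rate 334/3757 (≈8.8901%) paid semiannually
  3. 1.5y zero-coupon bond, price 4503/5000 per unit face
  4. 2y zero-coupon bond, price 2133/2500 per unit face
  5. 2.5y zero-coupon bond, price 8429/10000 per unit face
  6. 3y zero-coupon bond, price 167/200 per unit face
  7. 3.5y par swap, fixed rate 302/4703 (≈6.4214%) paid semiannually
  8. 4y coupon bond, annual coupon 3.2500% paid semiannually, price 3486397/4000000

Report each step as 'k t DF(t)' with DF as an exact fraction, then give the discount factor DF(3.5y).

1 1/2 481/500
2 1 1833/2000
3 3/2 4503/5000
4 2 2133/2500
5 5/2 8429/10000
6 3 167/200
7 7/2 8037/10000
8 4 7599/10000
DF(3.5y) = 8037/10000 ≈ 0.803700

step 1 [0.5y] zero: DF = P = 481/500 ≈ 0.962000
step 2 [1y] swap r/2=167/3757: DF=(1 − 167/3757·(0.962000))/(1+167/3757) = 1833/2000 ≈ 0.916500
step 3 [1.5y] zero: DF = P = 4503/5000 ≈ 0.900600
step 4 [2y] zero: DF = P = 2133/2500 ≈ 0.853200
step 5 [2.5y] zero: DF = P = 8429/10000 ≈ 0.842900
step 6 [3y] zero: DF = P = 167/200 ≈ 0.835000
step 7 [3.5y] swap r/2=151/4703: DF=(1 − 151/4703·(0.962000+0.916500+0.900600+0.853200+0.842900+0.835000))/(1+151/4703) = 8037/10000 ≈ 0.803700
step 8 [4y] bond c/2=13/800: DF=(3486397/4000000 − 13/800·(0.962000+0.916500+0.900600+0.853200+0.842900+0.835000+0.803700))/(1+13/800) = 7599/10000 ≈ 0.759900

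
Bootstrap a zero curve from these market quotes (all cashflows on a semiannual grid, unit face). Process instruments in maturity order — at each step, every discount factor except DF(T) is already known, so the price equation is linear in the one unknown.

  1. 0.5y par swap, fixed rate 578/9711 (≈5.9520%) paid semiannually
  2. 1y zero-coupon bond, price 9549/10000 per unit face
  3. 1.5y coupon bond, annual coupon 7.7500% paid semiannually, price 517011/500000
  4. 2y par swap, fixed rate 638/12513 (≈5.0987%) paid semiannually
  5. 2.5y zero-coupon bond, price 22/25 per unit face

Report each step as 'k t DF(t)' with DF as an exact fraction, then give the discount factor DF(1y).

step 1 [0.5y] swap r/2=289/9711: DF=(1 − 289/9711·(0))/(1+289/9711) = 9711/10000 ≈ 0.971100
step 2 [1y] zero: DF = P = 9549/10000 ≈ 0.954900
step 3 [1.5y] bond c/2=31/800: DF=(517011/500000 − 31/800·(0.971100+0.954900))/(1+31/800) = 2309/2500 ≈ 0.923600
step 4 [2y] swap r/2=319/12513: DF=(1 − 319/12513·(0.971100+0.954900+0.923600))/(1+319/12513) = 9043/10000 ≈ 0.904300
step 5 [2.5y] zero: DF = P = 22/25 ≈ 0.880000

1 1/2 9711/10000
2 1 9549/10000
3 3/2 2309/2500
4 2 9043/10000
5 5/2 22/25
DF(1y) = 9549/10000 ≈ 0.954900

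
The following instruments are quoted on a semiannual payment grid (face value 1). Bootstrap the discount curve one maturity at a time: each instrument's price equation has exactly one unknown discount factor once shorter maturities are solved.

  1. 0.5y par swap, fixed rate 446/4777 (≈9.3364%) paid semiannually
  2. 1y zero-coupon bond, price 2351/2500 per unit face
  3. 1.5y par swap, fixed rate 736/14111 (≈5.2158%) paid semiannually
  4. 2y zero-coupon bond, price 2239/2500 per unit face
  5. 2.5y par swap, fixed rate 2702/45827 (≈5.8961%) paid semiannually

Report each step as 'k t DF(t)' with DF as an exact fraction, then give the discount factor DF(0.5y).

step 1 [0.5y] swap r/2=223/4777: DF=(1 − 223/4777·(0))/(1+223/4777) = 4777/5000 ≈ 0.955400
step 2 [1y] zero: DF = P = 2351/2500 ≈ 0.940400
step 3 [1.5y] swap r/2=368/14111: DF=(1 − 368/14111·(0.955400+0.940400))/(1+368/14111) = 579/625 ≈ 0.926400
step 4 [2y] zero: DF = P = 2239/2500 ≈ 0.895600
step 5 [2.5y] swap r/2=1351/45827: DF=(1 − 1351/45827·(0.955400+0.940400+0.926400+0.895600))/(1+1351/45827) = 8649/10000 ≈ 0.864900

1 1/2 4777/5000
2 1 2351/2500
3 3/2 579/625
4 2 2239/2500
5 5/2 8649/10000
DF(0.5y) = 4777/5000 ≈ 0.955400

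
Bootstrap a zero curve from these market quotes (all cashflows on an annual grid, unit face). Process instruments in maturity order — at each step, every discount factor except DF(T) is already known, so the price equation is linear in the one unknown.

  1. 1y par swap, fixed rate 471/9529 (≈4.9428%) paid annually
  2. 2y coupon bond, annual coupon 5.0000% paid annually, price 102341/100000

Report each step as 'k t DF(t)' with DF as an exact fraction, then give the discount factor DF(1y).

step 1 [1y] swap r/1=471/9529: DF=(1 − 471/9529·(0))/(1+471/9529) = 9529/10000 ≈ 0.952900
step 2 [2y] bond c/1=1/20: DF=(102341/100000 − 1/20·(0.952900))/(1+1/20) = 9293/10000 ≈ 0.929300

1 1 9529/10000
2 2 9293/10000
DF(1y) = 9529/10000 ≈ 0.952900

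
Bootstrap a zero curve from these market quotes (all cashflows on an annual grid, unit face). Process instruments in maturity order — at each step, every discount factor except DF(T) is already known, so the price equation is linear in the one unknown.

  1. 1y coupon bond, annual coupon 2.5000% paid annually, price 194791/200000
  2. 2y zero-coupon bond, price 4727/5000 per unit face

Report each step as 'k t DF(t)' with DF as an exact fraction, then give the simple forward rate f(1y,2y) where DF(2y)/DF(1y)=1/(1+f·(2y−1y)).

1 1 4751/5000
2 2 4727/5000
f(1y,2y) = ((4751/5000)/(4727/5000) − 1)/(1) = 24/4727 ≈ 0.5077%

step 1 [1y] bond c/1=1/40: DF=(194791/200000 − 1/40·(0))/(1+1/40) = 4751/5000 ≈ 0.950200
step 2 [2y] zero: DF = P = 4727/5000 ≈ 0.945400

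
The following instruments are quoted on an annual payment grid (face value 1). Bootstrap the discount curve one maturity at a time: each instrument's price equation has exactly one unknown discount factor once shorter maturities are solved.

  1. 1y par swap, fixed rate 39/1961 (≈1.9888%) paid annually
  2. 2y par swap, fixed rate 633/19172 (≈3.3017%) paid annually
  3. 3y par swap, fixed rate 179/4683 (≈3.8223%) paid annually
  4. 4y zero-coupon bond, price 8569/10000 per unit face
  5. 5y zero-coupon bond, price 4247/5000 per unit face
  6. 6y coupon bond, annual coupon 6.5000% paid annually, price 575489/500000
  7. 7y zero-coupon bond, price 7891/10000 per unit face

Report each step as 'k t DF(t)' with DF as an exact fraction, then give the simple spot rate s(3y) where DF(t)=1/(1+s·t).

step 1 [1y] swap r/1=39/1961: DF=(1 − 39/1961·(0))/(1+39/1961) = 1961/2000 ≈ 0.980500
step 2 [2y] swap r/1=633/19172: DF=(1 − 633/19172·(0.980500))/(1+633/19172) = 9367/10000 ≈ 0.936700
step 3 [3y] swap r/1=179/4683: DF=(1 − 179/4683·(0.980500+0.936700))/(1+179/4683) = 4463/5000 ≈ 0.892600
step 4 [4y] zero: DF = P = 8569/10000 ≈ 0.856900
step 5 [5y] zero: DF = P = 4247/5000 ≈ 0.849400
step 6 [6y] bond c/1=13/200: DF=(575489/500000 − 13/200·(0.980500+0.936700+0.892600+0.856900+0.849400))/(1+13/200) = 8051/10000 ≈ 0.805100
step 7 [7y] zero: DF = P = 7891/10000 ≈ 0.789100

1 1 1961/2000
2 2 9367/10000
3 3 4463/5000
4 4 8569/10000
5 5 4247/5000
6 6 8051/10000
7 7 7891/10000
s(3y) = (1/(4463/5000) − 1)/(3) = 179/4463 ≈ 4.0108%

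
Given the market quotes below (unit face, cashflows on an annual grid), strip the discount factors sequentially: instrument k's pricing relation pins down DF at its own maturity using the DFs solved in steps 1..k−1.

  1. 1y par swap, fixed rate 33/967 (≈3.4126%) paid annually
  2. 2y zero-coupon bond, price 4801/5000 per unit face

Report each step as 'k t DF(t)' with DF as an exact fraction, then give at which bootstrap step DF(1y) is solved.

1 1 967/1000
2 2 4801/5000
DF(1y) is solved at step 1

step 1 [1y] swap r/1=33/967: DF=(1 − 33/967·(0))/(1+33/967) = 967/1000 ≈ 0.967000
step 2 [2y] zero: DF = P = 4801/5000 ≈ 0.960200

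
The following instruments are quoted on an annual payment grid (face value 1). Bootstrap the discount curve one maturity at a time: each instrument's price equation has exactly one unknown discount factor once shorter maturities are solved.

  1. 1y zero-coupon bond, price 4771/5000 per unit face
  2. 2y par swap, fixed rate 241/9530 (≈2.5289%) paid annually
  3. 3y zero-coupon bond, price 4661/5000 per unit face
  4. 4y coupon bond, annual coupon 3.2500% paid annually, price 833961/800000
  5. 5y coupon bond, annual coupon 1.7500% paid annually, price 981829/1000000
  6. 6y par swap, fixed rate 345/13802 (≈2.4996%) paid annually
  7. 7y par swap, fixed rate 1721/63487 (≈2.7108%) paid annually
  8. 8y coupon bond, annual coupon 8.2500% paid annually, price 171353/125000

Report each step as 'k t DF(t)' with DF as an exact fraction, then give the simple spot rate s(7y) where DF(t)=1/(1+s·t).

1 1 4771/5000
2 2 4759/5000
3 3 4661/5000
4 4 9203/10000
5 5 9003/10000
6 6 431/500
7 7 8279/10000
8 8 313/400
s(7y) = (1/(8279/10000) − 1)/(7) = 1721/57953 ≈ 2.9696%

step 1 [1y] zero: DF = P = 4771/5000 ≈ 0.954200
step 2 [2y] swap r/1=241/9530: DF=(1 − 241/9530·(0.954200))/(1+241/9530) = 4759/5000 ≈ 0.951800
step 3 [3y] zero: DF = P = 4661/5000 ≈ 0.932200
step 4 [4y] bond c/1=13/400: DF=(833961/800000 − 13/400·(0.954200+0.951800+0.932200))/(1+13/400) = 9203/10000 ≈ 0.920300
step 5 [5y] bond c/1=7/400: DF=(981829/1000000 − 7/400·(0.954200+0.951800+0.932200+0.920300))/(1+7/400) = 9003/10000 ≈ 0.900300
step 6 [6y] swap r/1=345/13802: DF=(1 − 345/13802·(0.954200+0.951800+0.932200+0.920300+0.900300))/(1+345/13802) = 431/500 ≈ 0.862000
step 7 [7y] swap r/1=1721/63487: DF=(1 − 1721/63487·(0.954200+0.951800+0.932200+0.920300+0.900300+0.862000))/(1+1721/63487) = 8279/10000 ≈ 0.827900
step 8 [8y] bond c/1=33/400: DF=(171353/125000 − 33/400·(0.954200+0.951800+0.932200+0.920300+0.900300+0.862000+0.827900))/(1+33/400) = 313/400 ≈ 0.782500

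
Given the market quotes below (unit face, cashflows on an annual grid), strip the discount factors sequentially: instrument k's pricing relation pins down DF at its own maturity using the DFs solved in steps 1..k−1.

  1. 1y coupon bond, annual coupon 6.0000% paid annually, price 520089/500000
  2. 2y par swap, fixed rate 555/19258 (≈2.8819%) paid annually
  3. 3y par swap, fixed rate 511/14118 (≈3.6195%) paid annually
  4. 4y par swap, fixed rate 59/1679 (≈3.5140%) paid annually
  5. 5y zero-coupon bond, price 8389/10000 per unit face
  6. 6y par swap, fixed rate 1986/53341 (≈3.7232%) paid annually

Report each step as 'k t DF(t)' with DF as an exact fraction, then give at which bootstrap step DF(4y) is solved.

1 1 9813/10000
2 2 1889/2000
3 3 4489/5000
4 4 4351/5000
5 5 8389/10000
6 6 4007/5000
DF(4y) is solved at step 4

step 1 [1y] bond c/1=3/50: DF=(520089/500000 − 3/50·(0))/(1+3/50) = 9813/10000 ≈ 0.981300
step 2 [2y] swap r/1=555/19258: DF=(1 − 555/19258·(0.981300))/(1+555/19258) = 1889/2000 ≈ 0.944500
step 3 [3y] swap r/1=511/14118: DF=(1 − 511/14118·(0.981300+0.944500))/(1+511/14118) = 4489/5000 ≈ 0.897800
step 4 [4y] swap r/1=59/1679: DF=(1 − 59/1679·(0.981300+0.944500+0.897800))/(1+59/1679) = 4351/5000 ≈ 0.870200
step 5 [5y] zero: DF = P = 8389/10000 ≈ 0.838900
step 6 [6y] swap r/1=1986/53341: DF=(1 − 1986/53341·(0.981300+0.944500+0.897800+0.870200+0.838900))/(1+1986/53341) = 4007/5000 ≈ 0.801400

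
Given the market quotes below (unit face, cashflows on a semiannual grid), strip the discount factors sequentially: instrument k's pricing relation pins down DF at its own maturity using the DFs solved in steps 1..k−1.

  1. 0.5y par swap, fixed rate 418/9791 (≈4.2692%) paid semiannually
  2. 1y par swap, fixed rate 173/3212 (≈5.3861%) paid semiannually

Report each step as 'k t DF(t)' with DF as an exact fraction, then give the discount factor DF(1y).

step 1 [0.5y] swap r/2=209/9791: DF=(1 − 209/9791·(0))/(1+209/9791) = 9791/10000 ≈ 0.979100
step 2 [1y] swap r/2=173/6424: DF=(1 − 173/6424·(0.979100))/(1+173/6424) = 9481/10000 ≈ 0.948100

1 1/2 9791/10000
2 1 9481/10000
DF(1y) = 9481/10000 ≈ 0.948100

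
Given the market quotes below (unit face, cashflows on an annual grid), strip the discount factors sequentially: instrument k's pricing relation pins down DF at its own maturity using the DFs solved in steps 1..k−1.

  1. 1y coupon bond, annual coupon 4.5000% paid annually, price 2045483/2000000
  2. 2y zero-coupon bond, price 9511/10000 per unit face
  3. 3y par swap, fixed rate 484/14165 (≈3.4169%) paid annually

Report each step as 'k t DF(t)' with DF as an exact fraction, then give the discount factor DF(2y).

1 1 9787/10000
2 2 9511/10000
3 3 1129/1250
DF(2y) = 9511/10000 ≈ 0.951100

step 1 [1y] bond c/1=9/200: DF=(2045483/2000000 − 9/200·(0))/(1+9/200) = 9787/10000 ≈ 0.978700
step 2 [2y] zero: DF = P = 9511/10000 ≈ 0.951100
step 3 [3y] swap r/1=484/14165: DF=(1 − 484/14165·(0.978700+0.951100))/(1+484/14165) = 1129/1250 ≈ 0.903200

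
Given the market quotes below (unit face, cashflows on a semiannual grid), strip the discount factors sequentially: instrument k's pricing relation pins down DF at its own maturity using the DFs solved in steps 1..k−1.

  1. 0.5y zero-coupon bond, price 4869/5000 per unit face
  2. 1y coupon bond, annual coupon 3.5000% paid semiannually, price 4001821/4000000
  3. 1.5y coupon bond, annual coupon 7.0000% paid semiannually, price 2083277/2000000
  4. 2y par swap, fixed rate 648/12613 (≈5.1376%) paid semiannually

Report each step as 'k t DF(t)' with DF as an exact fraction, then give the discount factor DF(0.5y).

1 1/2 4869/5000
2 1 1933/2000
3 3/2 588/625
4 2 2257/2500
DF(0.5y) = 4869/5000 ≈ 0.973800

step 1 [0.5y] zero: DF = P = 4869/5000 ≈ 0.973800
step 2 [1y] bond c/2=7/400: DF=(4001821/4000000 − 7/400·(0.973800))/(1+7/400) = 1933/2000 ≈ 0.966500
step 3 [1.5y] bond c/2=7/200: DF=(2083277/2000000 − 7/200·(0.973800+0.966500))/(1+7/200) = 588/625 ≈ 0.940800
step 4 [2y] swap r/2=324/12613: DF=(1 − 324/12613·(0.973800+0.966500+0.940800))/(1+324/12613) = 2257/2500 ≈ 0.902800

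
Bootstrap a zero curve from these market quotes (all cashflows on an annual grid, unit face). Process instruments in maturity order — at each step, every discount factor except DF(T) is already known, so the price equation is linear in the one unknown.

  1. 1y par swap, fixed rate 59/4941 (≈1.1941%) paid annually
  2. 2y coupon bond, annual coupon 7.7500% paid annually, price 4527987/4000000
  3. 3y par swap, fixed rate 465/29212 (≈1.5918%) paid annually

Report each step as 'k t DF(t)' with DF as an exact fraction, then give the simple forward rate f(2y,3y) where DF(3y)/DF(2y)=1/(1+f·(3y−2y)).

step 1 [1y] swap r/1=59/4941: DF=(1 − 59/4941·(0))/(1+59/4941) = 4941/5000 ≈ 0.988200
step 2 [2y] bond c/1=31/400: DF=(4527987/4000000 − 31/400·(0.988200))/(1+31/400) = 1959/2000 ≈ 0.979500
step 3 [3y] swap r/1=465/29212: DF=(1 − 465/29212·(0.988200+0.979500))/(1+465/29212) = 1907/2000 ≈ 0.953500

1 1 4941/5000
2 2 1959/2000
3 3 1907/2000
f(2y,3y) = ((1959/2000)/(1907/2000) − 1)/(1) = 52/1907 ≈ 2.7268%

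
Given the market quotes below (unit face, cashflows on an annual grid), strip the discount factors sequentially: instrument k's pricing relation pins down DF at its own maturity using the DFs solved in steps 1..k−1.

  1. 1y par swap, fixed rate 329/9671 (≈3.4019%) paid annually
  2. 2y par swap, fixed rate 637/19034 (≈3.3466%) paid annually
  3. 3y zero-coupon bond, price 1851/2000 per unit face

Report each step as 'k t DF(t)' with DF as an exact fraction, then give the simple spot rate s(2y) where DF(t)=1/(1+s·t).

step 1 [1y] swap r/1=329/9671: DF=(1 − 329/9671·(0))/(1+329/9671) = 9671/10000 ≈ 0.967100
step 2 [2y] swap r/1=637/19034: DF=(1 − 637/19034·(0.967100))/(1+637/19034) = 9363/10000 ≈ 0.936300
step 3 [3y] zero: DF = P = 1851/2000 ≈ 0.925500

1 1 9671/10000
2 2 9363/10000
3 3 1851/2000
s(2y) = (1/(9363/10000) − 1)/(2) = 637/18726 ≈ 3.4017%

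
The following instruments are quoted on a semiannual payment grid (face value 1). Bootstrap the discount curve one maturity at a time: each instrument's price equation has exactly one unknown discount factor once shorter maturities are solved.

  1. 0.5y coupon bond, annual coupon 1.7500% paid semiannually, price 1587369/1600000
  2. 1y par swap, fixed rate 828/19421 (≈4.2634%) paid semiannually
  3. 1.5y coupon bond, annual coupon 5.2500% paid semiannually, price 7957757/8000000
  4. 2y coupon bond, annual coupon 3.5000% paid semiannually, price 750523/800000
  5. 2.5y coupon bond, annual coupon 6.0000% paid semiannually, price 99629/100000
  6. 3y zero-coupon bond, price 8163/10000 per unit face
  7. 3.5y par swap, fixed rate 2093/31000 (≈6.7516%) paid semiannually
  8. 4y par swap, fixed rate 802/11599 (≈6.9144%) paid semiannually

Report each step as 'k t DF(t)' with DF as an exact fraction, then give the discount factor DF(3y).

1 1/2 1967/2000
2 1 4793/5000
3 3/2 2299/2500
4 2 1091/1250
5 5/2 1717/2000
6 3 8163/10000
7 7/2 7907/10000
8 4 3797/5000
DF(3y) = 8163/10000 ≈ 0.816300

step 1 [0.5y] bond c/2=7/800: DF=(1587369/1600000 − 7/800·(0))/(1+7/800) = 1967/2000 ≈ 0.983500
step 2 [1y] swap r/2=414/19421: DF=(1 − 414/19421·(0.983500))/(1+414/19421) = 4793/5000 ≈ 0.958600
step 3 [1.5y] bond c/2=21/800: DF=(7957757/8000000 − 21/800·(0.983500+0.958600))/(1+21/800) = 2299/2500 ≈ 0.919600
step 4 [2y] bond c/2=7/400: DF=(750523/800000 − 7/400·(0.983500+0.958600+0.919600))/(1+7/400) = 1091/1250 ≈ 0.872800
step 5 [2.5y] bond c/2=3/100: DF=(99629/100000 − 3/100·(0.983500+0.958600+0.919600+0.872800))/(1+3/100) = 1717/2000 ≈ 0.858500
step 6 [3y] zero: DF = P = 8163/10000 ≈ 0.816300
step 7 [3.5y] swap r/2=2093/62000: DF=(1 − 2093/62000·(0.983500+0.958600+0.919600+0.872800+0.858500+0.816300))/(1+2093/62000) = 7907/10000 ≈ 0.790700
step 8 [4y] swap r/2=401/11599: DF=(1 − 401/11599·(0.983500+0.958600+0.919600+0.872800+0.858500+0.816300+0.790700))/(1+401/11599) = 3797/5000 ≈ 0.759400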